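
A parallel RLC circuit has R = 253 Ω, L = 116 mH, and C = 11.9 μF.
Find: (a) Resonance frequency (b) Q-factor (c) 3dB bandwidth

Step 1 — Resonance: ω₀ = 1/√(LC) = 1/√(0.116·1.19e-05) = 851.1 rad/s.
Step 2 — f₀ = ω₀/(2π) = 135.5 Hz.
Step 3 — Parallel Q: Q = R/(ω₀L) = 253/(851.1·0.116) = 2.563.
Step 4 — Bandwidth: Δω = ω₀/Q = 332.1 rad/s; BW = Δω/(2π) = 52.86 Hz.

(a) f₀ = 135.5 Hz  (b) Q = 2.563  (c) BW = 52.86 Hz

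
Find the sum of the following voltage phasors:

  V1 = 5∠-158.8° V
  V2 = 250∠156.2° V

Step 1 — Convert each phasor to rectangular form:
  V1 = 5·(cos(-158.8°) + j·sin(-158.8°)) = -4.662 - j1.808 V
  V2 = 250·(cos(156.2°) + j·sin(156.2°)) = -228.7 + j100.9 V
Step 2 — Sum components: V_total = -233.4 + j99.08 V.
Step 3 — Convert to polar: |V_total| = 253.6 V, ∠V_total = 157.0°.

V_total = 253.6∠157.0° V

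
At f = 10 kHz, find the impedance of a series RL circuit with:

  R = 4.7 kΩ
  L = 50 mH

Step 1 — Angular frequency: ω = 2π·f = 2π·1e+04 = 6.283e+04 rad/s.
Step 2 — Component impedances:
  R: Z = R = 4700 Ω
  L: Z = jωL = j·6.283e+04·0.05 = 0 + j3142 Ω
Step 3 — Series combination: Z_total = R + L = 4700 + j3142 Ω = 5653∠33.8° Ω.

Z = 4700 + j3142 Ω = 5653∠33.8° Ω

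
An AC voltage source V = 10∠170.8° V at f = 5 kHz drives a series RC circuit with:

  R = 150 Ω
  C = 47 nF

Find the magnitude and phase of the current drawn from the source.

Step 1 — Angular frequency: ω = 2π·f = 2π·5000 = 3.142e+04 rad/s.
Step 2 — Component impedances:
  R: Z = R = 150 Ω
  C: Z = 1/(jωC) = -j/(ω·C) = 0 - j677.3 Ω
Step 3 — Series combination: Z_total = R + C = 150 - j677.3 Ω = 693.7∠-77.5° Ω.
Step 4 — Source phasor: V = 10∠170.8° V = -9.871 + j1.599 V.
Step 5 — Ohm's law: I = V / Z_total = (-9.871 + j1.599) / (150 - j677.3) = -0.005328 - j0.0134 A.
Step 6 — Convert to polar: |I| = 0.01442 A, ∠I = -111.7°.

I = 0.01442∠-111.7° A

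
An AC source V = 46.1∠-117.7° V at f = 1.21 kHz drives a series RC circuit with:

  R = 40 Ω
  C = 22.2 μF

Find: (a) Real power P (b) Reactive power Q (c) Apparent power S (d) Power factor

Step 1 — Angular frequency: ω = 2π·f = 2π·1210 = 7603 rad/s.
Step 2 — Component impedances:
  R: Z = R = 40 Ω
  C: Z = 1/(jωC) = -j/(ω·C) = 0 - j5.925 Ω
Step 3 — Series combination: Z_total = R + C = 40 - j5.925 Ω = 40.44∠-8.4° Ω.
Step 4 — Source phasor: V = 46.1∠-117.7° V = -21.43 - j40.82 V.
Step 5 — Current: I = V / Z = -0.3763 - j1.076 A = 1.14∠-109.3° A.
Step 6 — Complex power: S = V·I* = 51.99 - j7.701 VA.
Step 7 — Real power: P = Re(S) = 51.99 W.
Step 8 — Reactive power: Q = Im(S) = -7.701 VAR.
Step 9 — Apparent power: |S| = 52.56 VA.
Step 10 — Power factor: PF = P/|S| = 0.9892 (leading).

(a) P = 51.99 W  (b) Q = -7.701 VAR  (c) S = 52.56 VA  (d) PF = 0.9892 (leading)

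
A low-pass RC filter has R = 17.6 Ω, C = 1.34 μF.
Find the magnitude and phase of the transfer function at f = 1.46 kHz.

Step 1 — Angular frequency: ω = 2π·1460 = 9173 rad/s.
Step 2 — Transfer function: H(jω) = 1/(1 + jωRC).
Step 3 — Denominator: 1 + jωRC = 1 + j·9173·17.6·1.34e-06 = 1 + j0.2163.
Step 4 — H = 0.9553 - j0.2067.
Step 5 — Magnitude: |H| = 0.9774 (-0.2 dB); phase: φ = -12.2°.

|H| = 0.9774 (-0.2 dB), φ = -12.2°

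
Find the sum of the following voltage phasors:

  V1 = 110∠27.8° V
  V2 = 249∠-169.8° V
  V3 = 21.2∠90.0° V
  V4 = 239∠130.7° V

Step 1 — Convert each phasor to rectangular form:
  V1 = 110·(cos(27.8°) + j·sin(27.8°)) = 97.3 + j51.3 V
  V2 = 249·(cos(-169.8°) + j·sin(-169.8°)) = -245.1 - j44.09 V
  V3 = 21.2·(cos(90.0°) + j·sin(90.0°)) = 0 + j21.2 V
  V4 = 239·(cos(130.7°) + j·sin(130.7°)) = -155.9 + j181.2 V
Step 2 — Sum components: V_total = -303.6 + j209.6 V.
Step 3 — Convert to polar: |V_total| = 368.9 V, ∠V_total = 145.4°.

V_total = 368.9∠145.4° V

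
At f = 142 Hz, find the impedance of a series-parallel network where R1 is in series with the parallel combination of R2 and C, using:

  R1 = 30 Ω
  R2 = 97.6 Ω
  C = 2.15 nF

Step 1 — Angular frequency: ω = 2π·f = 2π·142 = 892.2 rad/s.
Step 2 — Component impedances:
  R1: Z = R = 30 Ω
  R2: Z = R = 97.6 Ω
  C: Z = 1/(jωC) = -j/(ω·C) = 0 - j5.213e+05 Ω
Step 3 — Parallel branch: R2 || C = 1/(1/R2 + 1/C) = 97.6 - j0.01827 Ω.
Step 4 — Series with R1: Z_total = R1 + (R2 || C) = 127.6 - j0.01827 Ω = 127.6∠-0.0° Ω.

Z = 127.6 - j0.01827 Ω = 127.6∠-0.0° Ω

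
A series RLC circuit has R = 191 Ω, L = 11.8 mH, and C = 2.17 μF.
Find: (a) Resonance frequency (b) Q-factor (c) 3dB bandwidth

Step 1 — Resonance condition Im(Z)=0 gives ω₀ = 1/√(LC).
Step 2 — ω₀ = 1/√(0.0118·2.17e-06) = 6249 rad/s.
Step 3 — f₀ = ω₀/(2π) = 994.6 Hz.
Step 4 — Series Q: Q = ω₀L/R = 6249·0.0118/191 = 0.3861.
Step 5 — 3dB bandwidth: Δω = ω₀/Q = 1.619e+04 rad/s; BW = Δω/(2π) = 2576 Hz.

(a) f₀ = 994.6 Hz  (b) Q = 0.3861  (c) BW = 2576 Hz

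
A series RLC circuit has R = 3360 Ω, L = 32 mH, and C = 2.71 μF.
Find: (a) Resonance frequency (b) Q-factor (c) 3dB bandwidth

Step 1 — Resonance: ω₀ = 1/√(LC) = 1/√(0.032·2.71e-06) = 3396 rad/s.
Step 2 — f₀ = ω₀/(2π) = 540.5 Hz.
Step 3 — Series Q: Q = ω₀L/R = 3396·0.032/3360 = 0.03234.
Step 4 — Bandwidth: Δω = ω₀/Q = 1.05e+05 rad/s; BW = Δω/(2π) = 1.671e+04 Hz.

(a) f₀ = 540.5 Hz  (b) Q = 0.03234  (c) BW = 1.671e+04 Hz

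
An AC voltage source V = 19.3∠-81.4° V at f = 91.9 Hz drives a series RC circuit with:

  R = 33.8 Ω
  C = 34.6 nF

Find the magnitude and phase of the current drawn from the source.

Step 1 — Angular frequency: ω = 2π·f = 2π·91.9 = 577.4 rad/s.
Step 2 — Component impedances:
  R: Z = R = 33.8 Ω
  C: Z = 1/(jωC) = -j/(ω·C) = 0 - j5.005e+04 Ω
Step 3 — Series combination: Z_total = R + C = 33.8 - j5.005e+04 Ω = 5.005e+04∠-90.0° Ω.
Step 4 — Source phasor: V = 19.3∠-81.4° V = 2.886 - j19.08 V.
Step 5 — Ohm's law: I = V / Z_total = (2.886 - j19.08) / (33.8 - j5.005e+04) = 0.0003813 + j5.74e-05 A.
Step 6 — Convert to polar: |I| = 0.0003856 A, ∠I = 8.6°.

I = 0.0003856∠8.6° A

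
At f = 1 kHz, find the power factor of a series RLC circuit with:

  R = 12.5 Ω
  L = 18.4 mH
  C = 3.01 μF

Step 1 — Angular frequency: ω = 2π·f = 2π·1000 = 6283 rad/s.
Step 2 — Component impedances:
  R: Z = R = 12.5 Ω
  L: Z = jωL = j·6283·0.0184 = 0 + j115.6 Ω
  C: Z = 1/(jωC) = -j/(ω·C) = 0 - j52.88 Ω
Step 3 — Series combination: Z_total = R + L + C = 12.5 + j62.74 Ω = 63.97∠78.7° Ω.
Step 4 — Power factor: PF = cos(φ) = Re(Z)/|Z| = 12.5/63.97 = 0.1954.
Step 5 — Type: Im(Z) = 62.74 ⇒ lagging (phase φ = 78.7°).

PF = 0.1954 (lagging, φ = 78.7°)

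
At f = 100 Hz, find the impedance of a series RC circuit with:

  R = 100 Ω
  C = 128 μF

Step 1 — Angular frequency: ω = 2π·f = 2π·100 = 628.3 rad/s.
Step 2 — Component impedances:
  R: Z = R = 100 Ω
  C: Z = 1/(jωC) = -j/(ω·C) = 0 - j12.43 Ω
Step 3 — Series combination: Z_total = R + C = 100 - j12.43 Ω = 100.8∠-7.1° Ω.

Z = 100 - j12.43 Ω = 100.8∠-7.1° Ω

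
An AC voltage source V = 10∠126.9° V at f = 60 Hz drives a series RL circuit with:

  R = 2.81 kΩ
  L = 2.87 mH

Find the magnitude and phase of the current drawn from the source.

Step 1 — Angular frequency: ω = 2π·f = 2π·60 = 377 rad/s.
Step 2 — Component impedances:
  R: Z = R = 2810 Ω
  L: Z = jωL = j·377·0.00287 = 0 + j1.082 Ω
Step 3 — Series combination: Z_total = R + L = 2810 + j1.082 Ω = 2810∠0.0° Ω.
Step 4 — Source phasor: V = 10∠126.9° V = -6.004 + j7.997 V.
Step 5 — Ohm's law: I = V / Z_total = (-6.004 + j7.997) / (2810 + j1.082) = -0.002136 + j0.002847 A.
Step 6 — Convert to polar: |I| = 0.003559 A, ∠I = 126.9°.

I = 0.003559∠126.9° A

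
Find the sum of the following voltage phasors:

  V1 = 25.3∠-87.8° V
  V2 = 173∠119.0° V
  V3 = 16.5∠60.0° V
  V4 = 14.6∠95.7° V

Step 1 — Convert each phasor to rectangular form:
  V1 = 25.3·(cos(-87.8°) + j·sin(-87.8°)) = 0.9712 - j25.28 V
  V2 = 173·(cos(119.0°) + j·sin(119.0°)) = -83.87 + j151.3 V
  V3 = 16.5·(cos(60.0°) + j·sin(60.0°)) = 8.25 + j14.29 V
  V4 = 14.6·(cos(95.7°) + j·sin(95.7°)) = -1.45 + j14.53 V
Step 2 — Sum components: V_total = -76.1 + j154.8 V.
Step 3 — Convert to polar: |V_total| = 172.5 V, ∠V_total = 116.2°.

V_total = 172.5∠116.2° V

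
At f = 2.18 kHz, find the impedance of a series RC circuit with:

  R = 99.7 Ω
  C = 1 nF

Step 1 — Angular frequency: ω = 2π·f = 2π·2180 = 1.37e+04 rad/s.
Step 2 — Component impedances:
  R: Z = R = 99.7 Ω
  C: Z = 1/(jωC) = -j/(ω·C) = 0 - j7.301e+04 Ω
Step 3 — Series combination: Z_total = R + C = 99.7 - j7.301e+04 Ω = 7.301e+04∠-89.9° Ω.

Z = 99.7 - j7.301e+04 Ω = 7.301e+04∠-89.9° Ω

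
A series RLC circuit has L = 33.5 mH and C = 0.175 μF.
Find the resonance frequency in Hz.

Step 1 — Resonance condition Im(Z)=0 gives ω₀ = 1/√(LC).
Step 2 — ω₀ = 1/√(0.0335·1.75e-07) = 1.306e+04 rad/s.
Step 3 — f₀ = ω₀/(2π) = 2079 Hz.

f₀ = 2079 Hz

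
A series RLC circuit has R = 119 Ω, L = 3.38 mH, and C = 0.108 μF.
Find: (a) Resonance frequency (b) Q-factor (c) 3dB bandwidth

Step 1 — Resonance condition Im(Z)=0 gives ω₀ = 1/√(LC).
Step 2 — ω₀ = 1/√(0.00338·1.08e-07) = 5.234e+04 rad/s.
Step 3 — f₀ = ω₀/(2π) = 8330 Hz.
Step 4 — Series Q: Q = ω₀L/R = 5.234e+04·0.00338/119 = 1.487.
Step 5 — 3dB bandwidth: Δω = ω₀/Q = 3.521e+04 rad/s; BW = Δω/(2π) = 5603 Hz.

(a) f₀ = 8330 Hz  (b) Q = 1.487  (c) BW = 5603 Hz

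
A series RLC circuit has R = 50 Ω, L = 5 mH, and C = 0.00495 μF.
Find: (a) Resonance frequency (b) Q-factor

Step 1 — Resonance condition Im(Z)=0 gives ω₀ = 1/√(LC).
Step 2 — ω₀ = 1/√(0.005·4.95e-09) = 2.01e+05 rad/s.
Step 3 — f₀ = ω₀/(2π) = 3.199e+04 Hz.
Step 4 — Series Q: Q = ω₀L/R = 2.01e+05·0.005/50 = 20.1.

(a) f₀ = 3.199e+04 Hz  (b) Q = 20.1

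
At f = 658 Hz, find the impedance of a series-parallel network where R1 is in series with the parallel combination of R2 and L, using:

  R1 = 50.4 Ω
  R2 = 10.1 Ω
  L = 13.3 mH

Step 1 — Angular frequency: ω = 2π·f = 2π·658 = 4134 rad/s.
Step 2 — Component impedances:
  R1: Z = R = 50.4 Ω
  R2: Z = R = 10.1 Ω
  L: Z = jωL = j·4134·0.0133 = 0 + j54.99 Ω
Step 3 — Parallel branch: R2 || L = 1/(1/R2 + 1/L) = 9.77 + j1.795 Ω.
Step 4 — Series with R1: Z_total = R1 + (R2 || L) = 60.17 + j1.795 Ω = 60.2∠1.7° Ω.

Z = 60.17 + j1.795 Ω = 60.2∠1.7° Ω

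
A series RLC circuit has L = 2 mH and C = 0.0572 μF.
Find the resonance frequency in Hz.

Step 1 — Resonance condition Im(Z)=0 gives ω₀ = 1/√(LC).
Step 2 — ω₀ = 1/√(0.002·5.72e-08) = 9.349e+04 rad/s.
Step 3 — f₀ = ω₀/(2π) = 1.488e+04 Hz.

f₀ = 1.488e+04 Hz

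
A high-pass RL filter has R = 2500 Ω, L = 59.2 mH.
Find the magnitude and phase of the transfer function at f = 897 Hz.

Step 1 — Angular frequency: ω = 2π·897 = 5636 rad/s.
Step 2 — Transfer function: H(jω) = jωL/(R + jωL).
Step 3 — Numerator jωL = j·333.7; denominator R + jωL = 2500 + j333.7.
Step 4 — H = 0.0175 + j0.1311.
Step 5 — Magnitude: |H| = 0.1323 (-17.6 dB); phase: φ = 82.4°.

|H| = 0.1323 (-17.6 dB), φ = 82.4°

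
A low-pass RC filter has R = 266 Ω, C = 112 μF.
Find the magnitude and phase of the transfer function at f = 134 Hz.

Step 1 — Angular frequency: ω = 2π·134 = 841.9 rad/s.
Step 2 — Transfer function: H(jω) = 1/(1 + jωRC).
Step 3 — Denominator: 1 + jωRC = 1 + j·841.9·266·0.000112 = 1 + j25.08.
Step 4 — H = 0.001587 - j0.0398.
Step 5 — Magnitude: |H| = 0.03984 (-28.0 dB); phase: φ = -87.7°.

|H| = 0.03984 (-28.0 dB), φ = -87.7°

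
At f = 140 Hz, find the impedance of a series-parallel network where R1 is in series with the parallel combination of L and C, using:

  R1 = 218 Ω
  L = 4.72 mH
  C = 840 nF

Step 1 — Angular frequency: ω = 2π·f = 2π·140 = 879.6 rad/s.
Step 2 — Component impedances:
  R1: Z = R = 218 Ω
  L: Z = jωL = j·879.6·0.00472 = 0 + j4.152 Ω
  C: Z = 1/(jωC) = -j/(ω·C) = 0 - j1353 Ω
Step 3 — Parallel branch: L || C = 1/(1/L + 1/C) = 0 + j4.165 Ω.
Step 4 — Series with R1: Z_total = R1 + (L || C) = 218 + j4.165 Ω = 218∠1.1° Ω.

Z = 218 + j4.165 Ω = 218∠1.1° Ω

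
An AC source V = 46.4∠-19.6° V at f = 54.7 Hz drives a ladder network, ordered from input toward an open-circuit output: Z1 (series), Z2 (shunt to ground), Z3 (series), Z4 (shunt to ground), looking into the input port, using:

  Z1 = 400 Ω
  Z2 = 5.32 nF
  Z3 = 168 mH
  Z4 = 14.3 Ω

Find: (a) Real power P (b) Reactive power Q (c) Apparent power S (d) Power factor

Step 1 — Angular frequency: ω = 2π·f = 2π·54.7 = 343.7 rad/s.
Step 2 — Component impedances:
  Z1: Z = R = 400 Ω
  Z2: Z = 1/(jωC) = -j/(ω·C) = 0 - j5.469e+05 Ω
  Z3: Z = jωL = j·343.7·0.168 = 0 + j57.74 Ω
  Z4: Z = R = 14.3 Ω
Step 3 — Ladder network (open output): work backward from the far end, alternating series and parallel combinations. Z_in = 414.3 + j57.75 Ω = 418.3∠7.9° Ω.
Step 4 — Source phasor: V = 46.4∠-19.6° V = 43.71 - j15.56 V.
Step 5 — Current: I = V / Z = 0.09836 - j0.05128 A = 0.1109∠-27.5° A.
Step 6 — Complex power: S = V·I* = 5.098 + j0.7105 VA.
Step 7 — Real power: P = Re(S) = 5.098 W.
Step 8 — Reactive power: Q = Im(S) = 0.7105 VAR.
Step 9 — Apparent power: |S| = 5.147 VA.
Step 10 — Power factor: PF = P/|S| = 0.9904 (lagging).

(a) P = 5.098 W  (b) Q = 0.7105 VAR  (c) S = 5.147 VA  (d) PF = 0.9904 (lagging)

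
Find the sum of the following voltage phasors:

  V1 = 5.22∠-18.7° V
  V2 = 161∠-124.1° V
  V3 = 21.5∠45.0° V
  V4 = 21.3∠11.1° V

Step 1 — Convert each phasor to rectangular form:
  V1 = 5.22·(cos(-18.7°) + j·sin(-18.7°)) = 4.944 - j1.674 V
  V2 = 161·(cos(-124.1°) + j·sin(-124.1°)) = -90.26 - j133.3 V
  V3 = 21.5·(cos(45.0°) + j·sin(45.0°)) = 15.2 + j15.2 V
  V4 = 21.3·(cos(11.1°) + j·sin(11.1°)) = 20.9 + j4.101 V
Step 2 — Sum components: V_total = -49.21 - j115.7 V.
Step 3 — Convert to polar: |V_total| = 125.7 V, ∠V_total = -113.0°.

V_total = 125.7∠-113.0° V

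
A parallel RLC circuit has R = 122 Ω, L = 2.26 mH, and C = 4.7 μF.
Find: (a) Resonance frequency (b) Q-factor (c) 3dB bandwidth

Step 1 — Resonance: ω₀ = 1/√(LC) = 1/√(0.00226·4.7e-06) = 9703 rad/s.
Step 2 — f₀ = ω₀/(2π) = 1544 Hz.
Step 3 — Parallel Q: Q = R/(ω₀L) = 122/(9703·0.00226) = 5.564.
Step 4 — Bandwidth: Δω = ω₀/Q = 1744 rad/s; BW = Δω/(2π) = 277.6 Hz.

(a) f₀ = 1544 Hz  (b) Q = 5.564  (c) BW = 277.6 Hz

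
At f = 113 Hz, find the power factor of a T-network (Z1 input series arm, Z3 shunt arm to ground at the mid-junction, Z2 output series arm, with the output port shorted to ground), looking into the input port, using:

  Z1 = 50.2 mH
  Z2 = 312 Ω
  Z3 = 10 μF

Step 1 — Angular frequency: ω = 2π·f = 2π·113 = 710 rad/s.
Step 2 — Component impedances:
  Z1: Z = jωL = j·710·0.0502 = 0 + j35.64 Ω
  Z2: Z = R = 312 Ω
  Z3: Z = 1/(jωC) = -j/(ω·C) = 0 - j140.8 Ω
Step 3 — With the output port shorted to ground, the output series arm Z2 runs from the junction to ground; the shunt arm Z3 also runs from the junction to ground. They appear in parallel: Z3 || Z2 = 52.82 - j117 Ω.
Step 4 — Series with input arm Z1: Z_in = Z1 + (Z3 || Z2) = 52.82 - j81.36 Ω = 97∠-57.0° Ω.
Step 5 — Power factor: PF = cos(φ) = Re(Z)/|Z| = 52.82/97 = 0.5445.
Step 6 — Type: Im(Z) = -81.36 ⇒ leading (phase φ = -57.0°).

PF = 0.5445 (leading, φ = -57.0°)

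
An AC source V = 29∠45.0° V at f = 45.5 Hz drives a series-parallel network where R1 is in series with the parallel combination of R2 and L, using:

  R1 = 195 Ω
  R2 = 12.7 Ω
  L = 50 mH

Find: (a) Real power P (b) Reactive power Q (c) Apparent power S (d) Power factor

Step 1 — Angular frequency: ω = 2π·f = 2π·45.5 = 285.9 rad/s.
Step 2 — Component impedances:
  R1: Z = R = 195 Ω
  R2: Z = R = 12.7 Ω
  L: Z = jωL = j·285.9·0.05 = 0 + j14.29 Ω
Step 3 — Parallel branch: R2 || L = 1/(1/R2 + 1/L) = 7.097 + j6.306 Ω.
Step 4 — Series with R1: Z_total = R1 + (R2 || L) = 202.1 + j6.306 Ω = 202.2∠1.8° Ω.
Step 5 — Source phasor: V = 29∠45.0° V = 20.51 + j20.51 V.
Step 6 — Current: I = V / Z = 0.1045 + j0.0982 A = 0.1434∠43.2° A.
Step 7 — Complex power: S = V·I* = 4.157 + j0.1297 VA.
Step 8 — Real power: P = Re(S) = 4.157 W.
Step 9 — Reactive power: Q = Im(S) = 0.1297 VAR.
Step 10 — Apparent power: |S| = 4.159 VA.
Step 11 — Power factor: PF = P/|S| = 0.9995 (lagging).

(a) P = 4.157 W  (b) Q = 0.1297 VAR  (c) S = 4.159 VA  (d) PF = 0.9995 (lagging)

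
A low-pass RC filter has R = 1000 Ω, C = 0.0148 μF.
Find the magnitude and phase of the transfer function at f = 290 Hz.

Step 1 — Angular frequency: ω = 2π·290 = 1822 rad/s.
Step 2 — Transfer function: H(jω) = 1/(1 + jωRC).
Step 3 — Denominator: 1 + jωRC = 1 + j·1822·1000·1.48e-08 = 1 + j0.02697.
Step 4 — H = 0.9993 - j0.02695.
Step 5 — Magnitude: |H| = 0.9996 (-0.0 dB); phase: φ = -1.5°.

|H| = 0.9996 (-0.0 dB), φ = -1.5°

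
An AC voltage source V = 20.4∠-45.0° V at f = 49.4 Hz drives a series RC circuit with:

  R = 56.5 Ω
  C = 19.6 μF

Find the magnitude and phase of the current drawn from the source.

Step 1 — Angular frequency: ω = 2π·f = 2π·49.4 = 310.4 rad/s.
Step 2 — Component impedances:
  R: Z = R = 56.5 Ω
  C: Z = 1/(jωC) = -j/(ω·C) = 0 - j164.4 Ω
Step 3 — Series combination: Z_total = R + C = 56.5 - j164.4 Ω = 173.8∠-71.0° Ω.
Step 4 — Source phasor: V = 20.4∠-45.0° V = 14.42 - j14.42 V.
Step 5 — Ohm's law: I = V / Z_total = (14.42 - j14.42) / (56.5 - j164.4) = 0.1055 + j0.05151 A.
Step 6 — Convert to polar: |I| = 0.1174 A, ∠I = 26.0°.

I = 0.1174∠26.0° A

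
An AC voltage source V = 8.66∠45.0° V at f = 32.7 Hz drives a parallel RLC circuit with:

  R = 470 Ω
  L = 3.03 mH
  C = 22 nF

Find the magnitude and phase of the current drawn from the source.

Step 1 — Angular frequency: ω = 2π·f = 2π·32.7 = 205.5 rad/s.
Step 2 — Component impedances:
  R: Z = R = 470 Ω
  L: Z = jωL = j·205.5·0.00303 = 0 + j0.6225 Ω
  C: Z = 1/(jωC) = -j/(ω·C) = 0 - j2.212e+05 Ω
Step 3 — Parallel combination: 1/Z_total = 1/R + 1/L + 1/C; Z_total = 0.0008246 + j0.6225 Ω = 0.6225∠89.9° Ω.
Step 4 — Source phasor: V = 8.66∠45.0° V = 6.124 + j6.124 V.
Step 5 — Ohm's law: I = V / Z_total = (6.124 + j6.124) / (0.0008246 + j0.6225) = 9.849 - j9.823 A.
Step 6 — Convert to polar: |I| = 13.91 A, ∠I = -44.9°.

I = 13.91∠-44.9° A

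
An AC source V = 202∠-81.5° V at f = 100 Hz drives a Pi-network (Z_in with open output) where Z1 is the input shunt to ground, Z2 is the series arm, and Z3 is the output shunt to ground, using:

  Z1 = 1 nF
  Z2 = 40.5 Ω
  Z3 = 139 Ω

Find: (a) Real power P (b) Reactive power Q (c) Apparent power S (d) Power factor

Step 1 — Angular frequency: ω = 2π·f = 2π·100 = 628.3 rad/s.
Step 2 — Component impedances:
  Z1: Z = 1/(jωC) = -j/(ω·C) = 0 - j1.592e+06 Ω
  Z2: Z = R = 40.5 Ω
  Z3: Z = R = 139 Ω
Step 3 — With open output, the series arm Z2 and the output shunt Z3 appear in series to ground: Z2 + Z3 = 179.5 Ω.
Step 4 — Parallel with input shunt Z1: Z_in = Z1 || (Z2 + Z3) = 179.5 - j0.02024 Ω = 179.5∠-0.0° Ω.
Step 5 — Source phasor: V = 202∠-81.5° V = 29.86 - j199.8 V.
Step 6 — Current: I = V / Z = 0.1665 - j1.113 A = 1.125∠-81.5° A.
Step 7 — Complex power: S = V·I* = 227.3 - j0.02564 VA.
Step 8 — Real power: P = Re(S) = 227.3 W.
Step 9 — Reactive power: Q = Im(S) = -0.02564 VAR.
Step 10 — Apparent power: |S| = 227.3 VA.
Step 11 — Power factor: PF = P/|S| = 1 (leading).

(a) P = 227.3 W  (b) Q = -0.02564 VAR  (c) S = 227.3 VA  (d) PF = 1 (leading)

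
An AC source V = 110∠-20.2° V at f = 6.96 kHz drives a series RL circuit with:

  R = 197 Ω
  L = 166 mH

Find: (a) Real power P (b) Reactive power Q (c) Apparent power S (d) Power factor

Step 1 — Angular frequency: ω = 2π·f = 2π·6960 = 4.373e+04 rad/s.
Step 2 — Component impedances:
  R: Z = R = 197 Ω
  L: Z = jωL = j·4.373e+04·0.166 = 0 + j7259 Ω
Step 3 — Series combination: Z_total = R + L = 197 + j7259 Ω = 7262∠88.4° Ω.
Step 4 — Source phasor: V = 110∠-20.2° V = 103.2 - j37.98 V.
Step 5 — Current: I = V / Z = -0.004843 - j0.01435 A = 0.01515∠-108.6° A.
Step 6 — Complex power: S = V·I* = 0.0452 + j1.666 VA.
Step 7 — Real power: P = Re(S) = 0.0452 W.
Step 8 — Reactive power: Q = Im(S) = 1.666 VAR.
Step 9 — Apparent power: |S| = 1.666 VA.
Step 10 — Power factor: PF = P/|S| = 0.02713 (lagging).

(a) P = 0.0452 W  (b) Q = 1.666 VAR  (c) S = 1.666 VA  (d) PF = 0.02713 (lagging)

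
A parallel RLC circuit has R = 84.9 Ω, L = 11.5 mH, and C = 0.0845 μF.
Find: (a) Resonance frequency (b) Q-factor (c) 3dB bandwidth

Step 1 — Resonance: ω₀ = 1/√(LC) = 1/√(0.0115·8.45e-08) = 3.208e+04 rad/s.
Step 2 — f₀ = ω₀/(2π) = 5106 Hz.
Step 3 — Parallel Q: Q = R/(ω₀L) = 84.9/(3.208e+04·0.0115) = 0.2301.
Step 4 — Bandwidth: Δω = ω₀/Q = 1.394e+05 rad/s; BW = Δω/(2π) = 2.218e+04 Hz.

(a) f₀ = 5106 Hz  (b) Q = 0.2301  (c) BW = 2.218e+04 Hz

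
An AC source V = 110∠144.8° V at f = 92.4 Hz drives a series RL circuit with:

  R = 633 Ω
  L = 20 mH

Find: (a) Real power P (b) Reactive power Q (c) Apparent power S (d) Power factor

Step 1 — Angular frequency: ω = 2π·f = 2π·92.4 = 580.6 rad/s.
Step 2 — Component impedances:
  R: Z = R = 633 Ω
  L: Z = jωL = j·580.6·0.02 = 0 + j11.61 Ω
Step 3 — Series combination: Z_total = R + L = 633 + j11.61 Ω = 633.1∠1.1° Ω.
Step 4 — Source phasor: V = 110∠144.8° V = -89.89 + j63.41 V.
Step 5 — Current: I = V / Z = -0.1401 + j0.1027 A = 0.1737∠143.7° A.
Step 6 — Complex power: S = V·I* = 19.11 + j0.3505 VA.
Step 7 — Real power: P = Re(S) = 19.11 W.
Step 8 — Reactive power: Q = Im(S) = 0.3505 VAR.
Step 9 — Apparent power: |S| = 19.11 VA.
Step 10 — Power factor: PF = P/|S| = 0.9998 (lagging).

(a) P = 19.11 W  (b) Q = 0.3505 VAR  (c) S = 19.11 VA  (d) PF = 0.9998 (lagging)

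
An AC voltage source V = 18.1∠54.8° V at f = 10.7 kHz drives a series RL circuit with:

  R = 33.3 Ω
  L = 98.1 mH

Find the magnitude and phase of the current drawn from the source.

Step 1 — Angular frequency: ω = 2π·f = 2π·1.07e+04 = 6.723e+04 rad/s.
Step 2 — Component impedances:
  R: Z = R = 33.3 Ω
  L: Z = jωL = j·6.723e+04·0.0981 = 0 + j6595 Ω
Step 3 — Series combination: Z_total = R + L = 33.3 + j6595 Ω = 6595∠89.7° Ω.
Step 4 — Source phasor: V = 18.1∠54.8° V = 10.43 + j14.79 V.
Step 5 — Ohm's law: I = V / Z_total = (10.43 + j14.79) / (33.3 + j6595) = 0.00225 - j0.001571 A.
Step 6 — Convert to polar: |I| = 0.002744 A, ∠I = -34.9°.

I = 0.002744∠-34.9° A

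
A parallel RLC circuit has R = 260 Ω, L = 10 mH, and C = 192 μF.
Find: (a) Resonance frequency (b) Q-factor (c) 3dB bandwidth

Step 1 — Resonance: ω₀ = 1/√(LC) = 1/√(0.01·0.000192) = 721.7 rad/s.
Step 2 — f₀ = ω₀/(2π) = 114.9 Hz.
Step 3 — Parallel Q: Q = R/(ω₀L) = 260/(721.7·0.01) = 36.03.
Step 4 — Bandwidth: Δω = ω₀/Q = 20.03 rad/s; BW = Δω/(2π) = 3.188 Hz.

(a) f₀ = 114.9 Hz  (b) Q = 36.03  (c) BW = 3.188 Hz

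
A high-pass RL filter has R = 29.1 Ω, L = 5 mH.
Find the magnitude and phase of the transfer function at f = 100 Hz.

Step 1 — Angular frequency: ω = 2π·100 = 628.3 rad/s.
Step 2 — Transfer function: H(jω) = jωL/(R + jωL).
Step 3 — Numerator jωL = j·3.142; denominator R + jωL = 29.1 + j3.142.
Step 4 — H = 0.01152 + j0.1067.
Step 5 — Magnitude: |H| = 0.1073 (-19.4 dB); phase: φ = 83.8°.

|H| = 0.1073 (-19.4 dB), φ = 83.8°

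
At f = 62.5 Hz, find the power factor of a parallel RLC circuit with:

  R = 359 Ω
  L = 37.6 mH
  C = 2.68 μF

Step 1 — Angular frequency: ω = 2π·f = 2π·62.5 = 392.7 rad/s.
Step 2 — Component impedances:
  R: Z = R = 359 Ω
  L: Z = jωL = j·392.7·0.0376 = 0 + j14.77 Ω
  C: Z = 1/(jωC) = -j/(ω·C) = 0 - j950.2 Ω
Step 3 — Parallel combination: 1/Z_total = 1/R + 1/L + 1/C; Z_total = 0.6255 + j14.97 Ω = 14.99∠87.6° Ω.
Step 4 — Power factor: PF = cos(φ) = Re(Z)/|Z| = 0.62553/14.985 = 0.04174.
Step 5 — Type: Im(Z) = 14.97 ⇒ lagging (phase φ = 87.6°).

PF = 0.04174 (lagging, φ = 87.6°)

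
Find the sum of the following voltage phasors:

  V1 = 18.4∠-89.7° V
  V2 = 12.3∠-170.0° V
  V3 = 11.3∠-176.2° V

Step 1 — Convert each phasor to rectangular form:
  V1 = 18.4·(cos(-89.7°) + j·sin(-89.7°)) = 0.09634 - j18.4 V
  V2 = 12.3·(cos(-170.0°) + j·sin(-170.0°)) = -12.11 - j2.136 V
  V3 = 11.3·(cos(-176.2°) + j·sin(-176.2°)) = -11.28 - j0.7489 V
Step 2 — Sum components: V_total = -23.29 - j21.28 V.
Step 3 — Convert to polar: |V_total| = 31.55 V, ∠V_total = -137.6°.

V_total = 31.55∠-137.6° V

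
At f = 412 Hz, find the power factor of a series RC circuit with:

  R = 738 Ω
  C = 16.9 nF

Step 1 — Angular frequency: ω = 2π·f = 2π·412 = 2589 rad/s.
Step 2 — Component impedances:
  R: Z = R = 738 Ω
  C: Z = 1/(jωC) = -j/(ω·C) = 0 - j2.286e+04 Ω
Step 3 — Series combination: Z_total = R + C = 738 - j2.286e+04 Ω = 2.287e+04∠-88.2° Ω.
Step 4 — Power factor: PF = cos(φ) = Re(Z)/|Z| = 738/2.287e+04 = 0.03227.
Step 5 — Type: Im(Z) = -2.286e+04 ⇒ leading (phase φ = -88.2°).

PF = 0.03227 (leading, φ = -88.2°)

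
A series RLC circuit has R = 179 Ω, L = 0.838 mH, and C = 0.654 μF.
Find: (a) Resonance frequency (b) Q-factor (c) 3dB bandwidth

Step 1 — Resonance: ω₀ = 1/√(LC) = 1/√(0.000838·6.54e-07) = 4.272e+04 rad/s.
Step 2 — f₀ = ω₀/(2π) = 6798 Hz.
Step 3 — Series Q: Q = ω₀L/R = 4.272e+04·0.000838/179 = 0.2.
Step 4 — Bandwidth: Δω = ω₀/Q = 2.136e+05 rad/s; BW = Δω/(2π) = 3.4e+04 Hz.

(a) f₀ = 6798 Hz  (b) Q = 0.2  (c) BW = 3.4e+04 Hz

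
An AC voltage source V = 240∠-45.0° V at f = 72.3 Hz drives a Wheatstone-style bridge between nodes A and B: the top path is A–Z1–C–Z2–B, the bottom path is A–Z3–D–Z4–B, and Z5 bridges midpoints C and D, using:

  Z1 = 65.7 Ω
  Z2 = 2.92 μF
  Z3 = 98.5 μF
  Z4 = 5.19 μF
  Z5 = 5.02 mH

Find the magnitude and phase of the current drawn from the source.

Step 1 — Angular frequency: ω = 2π·f = 2π·72.3 = 454.3 rad/s.
Step 2 — Component impedances:
  Z1: Z = R = 65.7 Ω
  Z2: Z = 1/(jωC) = -j/(ω·C) = 0 - j753.9 Ω
  Z3: Z = 1/(jωC) = -j/(ω·C) = 0 - j22.35 Ω
  Z4: Z = 1/(jωC) = -j/(ω·C) = 0 - j424.1 Ω
  Z5: Z = jωL = j·454.3·0.00502 = 0 + j2.28 Ω
Step 3 — Bridge requires nodal analysis (the Z5 bridge couples midpoints C and D, so the two paths cannot be reduced to a simple series/parallel combination). Setting node B to ground and injecting 1 A at node A, the 3-node admittance system at A, C, D solves to V_A = Z_AB = 6.451 - j291.5 Ω = 291.6∠-88.7° Ω.
Step 4 — Source phasor: V = 240∠-45.0° V = 169.7 - j169.7 V.
Step 5 — Ohm's law: I = V / Z_total = (169.7 - j169.7) / (6.451 - j291.5) = 0.5947 + j0.569 A.
Step 6 — Convert to polar: |I| = 0.8231 A, ∠I = 43.7°.

I = 0.8231∠43.7° A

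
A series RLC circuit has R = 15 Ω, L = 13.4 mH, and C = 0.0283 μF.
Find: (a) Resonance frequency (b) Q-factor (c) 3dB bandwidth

Step 1 — Resonance condition Im(Z)=0 gives ω₀ = 1/√(LC).
Step 2 — ω₀ = 1/√(0.0134·2.83e-08) = 5.135e+04 rad/s.
Step 3 — f₀ = ω₀/(2π) = 8173 Hz.
Step 4 — Series Q: Q = ω₀L/R = 5.135e+04·0.0134/15 = 45.87.
Step 5 — 3dB bandwidth: Δω = ω₀/Q = 1119 rad/s; BW = Δω/(2π) = 178.2 Hz.

(a) f₀ = 8173 Hz  (b) Q = 45.87  (c) BW = 178.2 Hz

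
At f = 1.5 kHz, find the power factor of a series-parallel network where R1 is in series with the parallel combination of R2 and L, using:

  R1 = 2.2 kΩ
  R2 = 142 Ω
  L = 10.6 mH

Step 1 — Angular frequency: ω = 2π·f = 2π·1500 = 9425 rad/s.
Step 2 — Component impedances:
  R1: Z = R = 2200 Ω
  R2: Z = R = 142 Ω
  L: Z = jωL = j·9425·0.0106 = 0 + j99.9 Ω
Step 3 — Parallel branch: R2 || L = 1/(1/R2 + 1/L) = 47.01 + j66.83 Ω.
Step 4 — Series with R1: Z_total = R1 + (R2 || L) = 2247 + j66.83 Ω = 2248∠1.7° Ω.
Step 5 — Power factor: PF = cos(φ) = Re(Z)/|Z| = 2247/2248 = 0.9996.
Step 6 — Type: Im(Z) = 66.83 ⇒ lagging (phase φ = 1.7°).

PF = 0.9996 (lagging, φ = 1.7°)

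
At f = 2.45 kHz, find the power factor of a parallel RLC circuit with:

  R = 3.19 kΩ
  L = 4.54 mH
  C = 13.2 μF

Step 1 — Angular frequency: ω = 2π·f = 2π·2450 = 1.539e+04 rad/s.
Step 2 — Component impedances:
  R: Z = R = 3190 Ω
  L: Z = jωL = j·1.539e+04·0.00454 = 0 + j69.89 Ω
  C: Z = 1/(jωC) = -j/(ω·C) = 0 - j4.921 Ω
Step 3 — Parallel combination: 1/Z_total = 1/R + 1/L + 1/C; Z_total = 0.008786 - j5.294 Ω = 5.294∠-89.9° Ω.
Step 4 — Power factor: PF = cos(φ) = Re(Z)/|Z| = 0.008786/5.294 = 0.00166.
Step 5 — Type: Im(Z) = -5.294 ⇒ leading (phase φ = -89.9°).

PF = 0.00166 (leading, φ = -89.9°)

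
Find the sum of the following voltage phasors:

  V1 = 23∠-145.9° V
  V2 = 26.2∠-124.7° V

Step 1 — Convert each phasor to rectangular form:
  V1 = 23·(cos(-145.9°) + j·sin(-145.9°)) = -19.05 - j12.89 V
  V2 = 26.2·(cos(-124.7°) + j·sin(-124.7°)) = -14.92 - j21.54 V
Step 2 — Sum components: V_total = -33.96 - j34.43 V.
Step 3 — Convert to polar: |V_total| = 48.36 V, ∠V_total = -134.6°.

V_total = 48.36∠-134.6° V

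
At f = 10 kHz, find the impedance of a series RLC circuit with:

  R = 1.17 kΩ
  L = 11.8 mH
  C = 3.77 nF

Step 1 — Angular frequency: ω = 2π·f = 2π·1e+04 = 6.283e+04 rad/s.
Step 2 — Component impedances:
  R: Z = R = 1170 Ω
  L: Z = jωL = j·6.283e+04·0.0118 = 0 + j741.4 Ω
  C: Z = 1/(jωC) = -j/(ω·C) = 0 - j4222 Ω
Step 3 — Series combination: Z_total = R + L + C = 1170 - j3480 Ω = 3672∠-71.4° Ω.

Z = 1170 - j3480 Ω = 3672∠-71.4° Ω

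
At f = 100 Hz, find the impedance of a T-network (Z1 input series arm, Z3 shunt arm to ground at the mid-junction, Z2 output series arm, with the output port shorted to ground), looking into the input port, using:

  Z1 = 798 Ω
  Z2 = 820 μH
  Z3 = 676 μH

Step 1 — Angular frequency: ω = 2π·f = 2π·100 = 628.3 rad/s.
Step 2 — Component impedances:
  Z1: Z = R = 798 Ω
  Z2: Z = jωL = j·628.3·0.00082 = 0 + j0.5152 Ω
  Z3: Z = jωL = j·628.3·0.000676 = 0 + j0.4247 Ω
Step 3 — With the output port shorted to ground, the output series arm Z2 runs from the junction to ground; the shunt arm Z3 also runs from the junction to ground. They appear in parallel: Z3 || Z2 = 0 + j0.2328 Ω.
Step 4 — Series with input arm Z1: Z_in = Z1 + (Z3 || Z2) = 798 + j0.2328 Ω = 798∠0.0° Ω.

Z = 798 + j0.2328 Ω = 798∠0.0° Ω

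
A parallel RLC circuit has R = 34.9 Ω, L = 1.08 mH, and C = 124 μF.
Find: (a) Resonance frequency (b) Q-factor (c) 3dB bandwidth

Step 1 — Resonance: ω₀ = 1/√(LC) = 1/√(0.00108·0.000124) = 2733 rad/s.
Step 2 — f₀ = ω₀/(2π) = 434.9 Hz.
Step 3 — Parallel Q: Q = R/(ω₀L) = 34.9/(2733·0.00108) = 11.83.
Step 4 — Bandwidth: Δω = ω₀/Q = 231.1 rad/s; BW = Δω/(2π) = 36.78 Hz.

(a) f₀ = 434.9 Hz  (b) Q = 11.83  (c) BW = 36.78 Hz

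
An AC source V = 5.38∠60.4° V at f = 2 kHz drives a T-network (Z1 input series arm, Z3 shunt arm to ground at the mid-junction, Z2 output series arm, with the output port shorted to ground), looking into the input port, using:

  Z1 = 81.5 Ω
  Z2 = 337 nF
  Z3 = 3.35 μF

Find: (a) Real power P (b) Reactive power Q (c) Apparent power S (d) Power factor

Step 1 — Angular frequency: ω = 2π·f = 2π·2000 = 1.257e+04 rad/s.
Step 2 — Component impedances:
  Z1: Z = R = 81.5 Ω
  Z2: Z = 1/(jωC) = -j/(ω·C) = 0 - j236.1 Ω
  Z3: Z = 1/(jωC) = -j/(ω·C) = 0 - j23.75 Ω
Step 3 — With the output port shorted to ground, the output series arm Z2 runs from the junction to ground; the shunt arm Z3 also runs from the junction to ground. They appear in parallel: Z3 || Z2 = 0 - j21.58 Ω.
Step 4 — Series with input arm Z1: Z_in = Z1 + (Z3 || Z2) = 81.5 - j21.58 Ω = 84.31∠-14.8° Ω.
Step 5 — Source phasor: V = 5.38∠60.4° V = 2.657 + j4.678 V.
Step 6 — Current: I = V / Z = 0.01627 + j0.0617 A = 0.06381∠75.2° A.
Step 7 — Complex power: S = V·I* = 0.3319 - j0.08789 VA.
Step 8 — Real power: P = Re(S) = 0.3319 W.
Step 9 — Reactive power: Q = Im(S) = -0.08789 VAR.
Step 10 — Apparent power: |S| = 0.3433 VA.
Step 11 — Power factor: PF = P/|S| = 0.9667 (leading).

(a) P = 0.3319 W  (b) Q = -0.08789 VAR  (c) S = 0.3433 VA  (d) PF = 0.9667 (leading)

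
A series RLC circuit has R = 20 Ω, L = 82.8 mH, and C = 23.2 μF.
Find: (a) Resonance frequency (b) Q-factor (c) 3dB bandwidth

Step 1 — Resonance condition Im(Z)=0 gives ω₀ = 1/√(LC).
Step 2 — ω₀ = 1/√(0.0828·2.32e-05) = 721.5 rad/s.
Step 3 — f₀ = ω₀/(2π) = 114.8 Hz.
Step 4 — Series Q: Q = ω₀L/R = 721.5·0.0828/20 = 2.987.
Step 5 — 3dB bandwidth: Δω = ω₀/Q = 241.5 rad/s; BW = Δω/(2π) = 38.44 Hz.

(a) f₀ = 114.8 Hz  (b) Q = 2.987  (c) BW = 38.44 Hz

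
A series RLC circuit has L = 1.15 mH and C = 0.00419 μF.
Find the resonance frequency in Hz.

Step 1 — Resonance condition Im(Z)=0 gives ω₀ = 1/√(LC).
Step 2 — ω₀ = 1/√(0.00115·4.19e-09) = 4.556e+05 rad/s.
Step 3 — f₀ = ω₀/(2π) = 7.25e+04 Hz.

f₀ = 7.25e+04 Hz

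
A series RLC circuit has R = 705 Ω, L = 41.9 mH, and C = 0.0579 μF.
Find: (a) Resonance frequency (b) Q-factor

Step 1 — Resonance condition Im(Z)=0 gives ω₀ = 1/√(LC).
Step 2 — ω₀ = 1/√(0.0419·5.79e-08) = 2.03e+04 rad/s.
Step 3 — f₀ = ω₀/(2π) = 3231 Hz.
Step 4 — Series Q: Q = ω₀L/R = 2.03e+04·0.0419/705 = 1.207.

(a) f₀ = 3231 Hz  (b) Q = 1.207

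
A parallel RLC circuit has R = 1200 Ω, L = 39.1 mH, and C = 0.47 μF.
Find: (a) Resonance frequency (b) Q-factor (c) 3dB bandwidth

Step 1 — Resonance: ω₀ = 1/√(LC) = 1/√(0.0391·4.7e-07) = 7377 rad/s.
Step 2 — f₀ = ω₀/(2π) = 1174 Hz.
Step 3 — Parallel Q: Q = R/(ω₀L) = 1200/(7377·0.0391) = 4.16.
Step 4 — Bandwidth: Δω = ω₀/Q = 1773 rad/s; BW = Δω/(2π) = 282.2 Hz.

(a) f₀ = 1174 Hz  (b) Q = 4.16  (c) BW = 282.2 Hz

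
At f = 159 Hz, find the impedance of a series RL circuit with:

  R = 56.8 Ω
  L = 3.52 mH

Step 1 — Angular frequency: ω = 2π·f = 2π·159 = 999 rad/s.
Step 2 — Component impedances:
  R: Z = R = 56.8 Ω
  L: Z = jωL = j·999·0.00352 = 0 + j3.517 Ω
Step 3 — Series combination: Z_total = R + L = 56.8 + j3.517 Ω = 56.91∠3.5° Ω.

Z = 56.8 + j3.517 Ω = 56.91∠3.5° Ω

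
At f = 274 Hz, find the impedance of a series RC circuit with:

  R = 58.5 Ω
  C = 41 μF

Step 1 — Angular frequency: ω = 2π·f = 2π·274 = 1722 rad/s.
Step 2 — Component impedances:
  R: Z = R = 58.5 Ω
  C: Z = 1/(jωC) = -j/(ω·C) = 0 - j14.17 Ω
Step 3 — Series combination: Z_total = R + C = 58.5 - j14.17 Ω = 60.19∠-13.6° Ω.

Z = 58.5 - j14.17 Ω = 60.19∠-13.6° Ω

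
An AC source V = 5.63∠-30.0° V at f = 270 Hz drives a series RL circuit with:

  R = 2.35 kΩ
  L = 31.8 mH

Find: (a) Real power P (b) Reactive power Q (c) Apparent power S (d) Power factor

Step 1 — Angular frequency: ω = 2π·f = 2π·270 = 1696 rad/s.
Step 2 — Component impedances:
  R: Z = R = 2350 Ω
  L: Z = jωL = j·1696·0.0318 = 0 + j53.95 Ω
Step 3 — Series combination: Z_total = R + L = 2350 + j53.95 Ω = 2351∠1.3° Ω.
Step 4 — Source phasor: V = 5.63∠-30.0° V = 4.876 - j2.815 V.
Step 5 — Current: I = V / Z = 0.002046 - j0.001245 A = 0.002395∠-31.3° A.
Step 6 — Complex power: S = V·I* = 0.01348 + j0.0003095 VA.
Step 7 — Real power: P = Re(S) = 0.01348 W.
Step 8 — Reactive power: Q = Im(S) = 0.0003095 VAR.
Step 9 — Apparent power: |S| = 0.01348 VA.
Step 10 — Power factor: PF = P/|S| = 0.9997 (lagging).

(a) P = 0.01348 W  (b) Q = 0.0003095 VAR  (c) S = 0.01348 VA  (d) PF = 0.9997 (lagging)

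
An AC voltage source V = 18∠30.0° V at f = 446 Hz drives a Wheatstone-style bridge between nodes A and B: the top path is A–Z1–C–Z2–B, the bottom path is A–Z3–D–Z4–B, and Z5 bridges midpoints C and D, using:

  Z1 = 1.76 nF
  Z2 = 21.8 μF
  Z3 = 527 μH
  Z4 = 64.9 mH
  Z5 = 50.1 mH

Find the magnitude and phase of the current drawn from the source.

Step 1 — Angular frequency: ω = 2π·f = 2π·446 = 2802 rad/s.
Step 2 — Component impedances:
  Z1: Z = 1/(jωC) = -j/(ω·C) = 0 - j2.028e+05 Ω
  Z2: Z = 1/(jωC) = -j/(ω·C) = 0 - j16.37 Ω
  Z3: Z = jωL = j·2802·0.000527 = 0 + j1.477 Ω
  Z4: Z = jωL = j·2802·0.0649 = 0 + j181.9 Ω
  Z5: Z = jωL = j·2802·0.0501 = 0 + j140.4 Ω
Step 3 — Bridge requires nodal analysis (the Z5 bridge couples midpoints C and D, so the two paths cannot be reduced to a simple series/parallel combination). Setting node B to ground and injecting 1 A at node A, the 3-node admittance system at A, C, D solves to V_A = Z_AB = 0 + j75.25 Ω = 75.25∠90.0° Ω.
Step 4 — Source phasor: V = 18∠30.0° V = 15.59 + j9 V.
Step 5 — Ohm's law: I = V / Z_total = (15.59 + j9) / (0 + j75.25) = 0.1196 - j0.2072 A.
Step 6 — Convert to polar: |I| = 0.2392 A, ∠I = -60.0°.

I = 0.2392∠-60.0° A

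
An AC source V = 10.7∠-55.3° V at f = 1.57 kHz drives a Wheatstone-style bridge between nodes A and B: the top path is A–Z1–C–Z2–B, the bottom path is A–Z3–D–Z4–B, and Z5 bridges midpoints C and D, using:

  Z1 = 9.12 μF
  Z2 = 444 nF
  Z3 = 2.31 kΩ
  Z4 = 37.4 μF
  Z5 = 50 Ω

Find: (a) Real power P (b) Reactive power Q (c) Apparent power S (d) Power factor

Step 1 — Angular frequency: ω = 2π·f = 2π·1570 = 9865 rad/s.
Step 2 — Component impedances:
  Z1: Z = 1/(jωC) = -j/(ω·C) = 0 - j11.12 Ω
  Z2: Z = 1/(jωC) = -j/(ω·C) = 0 - j228.3 Ω
  Z3: Z = R = 2310 Ω
  Z4: Z = 1/(jωC) = -j/(ω·C) = 0 - j2.71 Ω
  Z5: Z = R = 50 Ω
Step 3 — Bridge requires nodal analysis (the Z5 bridge couples midpoints C and D, so the two paths cannot be reduced to a simple series/parallel combination). Setting node B to ground and injecting 1 A at node A, the 3-node admittance system at A, C, D solves to V_A = Z_AB = 45.89 - j23.04 Ω = 51.35∠-26.7° Ω.
Step 4 — Source phasor: V = 10.7∠-55.3° V = 6.091 - j8.797 V.
Step 5 — Current: I = V / Z = 0.1829 - j0.09987 A = 0.2084∠-28.6° A.
Step 6 — Complex power: S = V·I* = 1.993 - j1.001 VA.
Step 7 — Real power: P = Re(S) = 1.993 W.
Step 8 — Reactive power: Q = Im(S) = -1.001 VAR.
Step 9 — Apparent power: |S| = 2.23 VA.
Step 10 — Power factor: PF = P/|S| = 0.8937 (leading).

(a) P = 1.993 W  (b) Q = -1.001 VAR  (c) S = 2.23 VA  (d) PF = 0.8937 (leading)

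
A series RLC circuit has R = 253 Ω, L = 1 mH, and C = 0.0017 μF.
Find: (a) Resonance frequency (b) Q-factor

Step 1 — Resonance condition Im(Z)=0 gives ω₀ = 1/√(LC).
Step 2 — ω₀ = 1/√(0.001·1.7e-09) = 7.67e+05 rad/s.
Step 3 — f₀ = ω₀/(2π) = 1.221e+05 Hz.
Step 4 — Series Q: Q = ω₀L/R = 7.67e+05·0.001/253 = 3.031.

(a) f₀ = 1.221e+05 Hz  (b) Q = 3.031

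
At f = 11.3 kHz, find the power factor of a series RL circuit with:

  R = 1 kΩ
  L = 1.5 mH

Step 1 — Angular frequency: ω = 2π·f = 2π·1.13e+04 = 7.1e+04 rad/s.
Step 2 — Component impedances:
  R: Z = R = 1000 Ω
  L: Z = jωL = j·7.1e+04·0.0015 = 0 + j106.5 Ω
Step 3 — Series combination: Z_total = R + L = 1000 + j106.5 Ω = 1006∠6.1° Ω.
Step 4 — Power factor: PF = cos(φ) = Re(Z)/|Z| = 1000/1005.66 = 0.9944.
Step 5 — Type: Im(Z) = 106.5 ⇒ lagging (phase φ = 6.1°).

PF = 0.9944 (lagging, φ = 6.1°)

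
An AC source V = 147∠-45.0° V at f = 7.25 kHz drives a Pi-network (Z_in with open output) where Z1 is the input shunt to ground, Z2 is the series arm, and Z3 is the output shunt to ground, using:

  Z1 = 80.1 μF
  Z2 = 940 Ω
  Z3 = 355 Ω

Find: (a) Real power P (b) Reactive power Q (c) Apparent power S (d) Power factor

Step 1 — Angular frequency: ω = 2π·f = 2π·7250 = 4.555e+04 rad/s.
Step 2 — Component impedances:
  Z1: Z = 1/(jωC) = -j/(ω·C) = 0 - j0.2741 Ω
  Z2: Z = R = 940 Ω
  Z3: Z = R = 355 Ω
Step 3 — With open output, the series arm Z2 and the output shunt Z3 appear in series to ground: Z2 + Z3 = 1295 Ω.
Step 4 — Parallel with input shunt Z1: Z_in = Z1 || (Z2 + Z3) = 5.8e-05 - j0.2741 Ω = 0.2741∠-90.0° Ω.
Step 5 — Source phasor: V = 147∠-45.0° V = 103.9 - j103.9 V.
Step 6 — Current: I = V / Z = 379.4 + j379.2 A = 536.4∠45.0° A.
Step 7 — Complex power: S = V·I* = 16.69 - j7.885e+04 VA.
Step 8 — Real power: P = Re(S) = 16.69 W.
Step 9 — Reactive power: Q = Im(S) = -7.885e+04 VAR.
Step 10 — Apparent power: |S| = 7.885e+04 VA.
Step 11 — Power factor: PF = P/|S| = 0.0002116 (leading).

(a) P = 16.69 W  (b) Q = -7.885e+04 VAR  (c) S = 7.885e+04 VA  (d) PF = 0.0002116 (leading)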